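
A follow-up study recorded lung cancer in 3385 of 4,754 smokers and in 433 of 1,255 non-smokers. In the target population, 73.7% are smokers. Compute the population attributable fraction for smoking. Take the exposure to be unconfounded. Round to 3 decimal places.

PAF ≈ 0.439

p₁ = P(outcome | exposed) = 3385/4754 = 0.71203
p₀ = P(outcome | unexposed) = 433/1255 = 0.34502
Overall risk P(Y=1) = π·p₁ + (1−π)·p₀ = 0.737×0.71203 + 0.263×0.34502 = 0.61551.
Under exogeneity, PAF = [P(Y=1) − p₀] / P(Y=1).
PAF = (0.61551 − 0.34502) / 0.61551 ≈ 0.4395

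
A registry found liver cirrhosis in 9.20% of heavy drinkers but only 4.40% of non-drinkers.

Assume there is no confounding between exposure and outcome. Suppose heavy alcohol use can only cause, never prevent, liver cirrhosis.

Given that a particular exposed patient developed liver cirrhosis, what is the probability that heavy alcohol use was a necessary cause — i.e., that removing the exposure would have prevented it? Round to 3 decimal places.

PN ≈ 0.522

p₁ = 0.092, p₀ = 0.044.
Under exogeneity and monotonicity, PN = (p₁ − p₀) / p₁.
PN = (0.092 − 0.044) / 0.092 = 0.048 / 0.092 ≈ 0.5217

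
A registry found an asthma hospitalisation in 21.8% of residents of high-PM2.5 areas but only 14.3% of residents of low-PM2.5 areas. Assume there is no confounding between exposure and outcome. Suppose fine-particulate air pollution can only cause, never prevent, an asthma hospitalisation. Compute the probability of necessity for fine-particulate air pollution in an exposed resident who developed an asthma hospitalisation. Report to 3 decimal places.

PN ≈ 0.344

p₁ = 0.218, p₀ = 0.143.
Under exogeneity and monotonicity, PN = (p₁ − p₀) / p₁.
PN = (0.218 − 0.143) / 0.218 = 0.075 / 0.218 ≈ 0.3440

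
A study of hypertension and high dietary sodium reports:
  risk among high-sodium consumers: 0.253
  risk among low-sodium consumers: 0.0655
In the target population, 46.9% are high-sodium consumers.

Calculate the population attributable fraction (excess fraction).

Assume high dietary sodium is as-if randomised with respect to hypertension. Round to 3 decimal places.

PAF ≈ 0.573

Let p₁ = 0.253, p₀ = 0.0655.
Overall risk P(Y=1) = π·p₁ + (1−π)·p₀ = 0.469×0.253 + 0.531×0.0655 = 0.15344.
Under exogeneity, PAF = [P(Y=1) − p₀] / P(Y=1).
PAF = (0.15344 − 0.0655) / 0.15344 ≈ 0.5731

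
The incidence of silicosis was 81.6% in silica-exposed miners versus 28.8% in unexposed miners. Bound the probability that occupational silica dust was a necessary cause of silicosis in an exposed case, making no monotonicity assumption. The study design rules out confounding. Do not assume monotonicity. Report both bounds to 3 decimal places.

0.647 ≤ PN ≤ 0.873

p₁ = 0.816, p₀ = 0.288.
Under exogeneity alone the bounds on PN are max{0,(p₁−p₀)/p₁} ≤ PN ≤ min{1,(1−p₀)/p₁}.
  lower = (p₁ − p₀)/p₁ = 0.528 / 0.816 ≈ 0.6471
  upper = min{1, (1 − p₀)/p₁} = 0.712 / 0.816 ≈ 0.8725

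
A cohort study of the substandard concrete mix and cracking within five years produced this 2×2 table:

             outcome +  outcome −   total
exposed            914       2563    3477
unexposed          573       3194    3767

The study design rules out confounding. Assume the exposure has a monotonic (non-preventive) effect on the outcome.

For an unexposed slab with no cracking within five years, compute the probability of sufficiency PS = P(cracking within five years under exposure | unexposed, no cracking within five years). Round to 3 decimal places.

PS ≈ 0.131

p₁ = P(outcome | exposed) = 914/3477 = 0.26287
p₀ = P(outcome | unexposed) = 573/3767 = 0.15211
Under exogeneity and monotonicity, PS = (p₁ − p₀) / (1 − p₀).
PS = (0.26287 − 0.15211) / (1 − 0.15211) = 0.11076 / 0.84789 ≈ 0.1306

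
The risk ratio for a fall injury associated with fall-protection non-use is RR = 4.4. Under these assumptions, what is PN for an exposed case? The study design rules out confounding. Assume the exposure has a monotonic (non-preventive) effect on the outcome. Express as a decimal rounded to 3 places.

Under exogeneity and monotonicity, PN = (RR − 1) / RR = 1 − 1/RR.
PN = (4.4 − 1) / 4.4 = 3.4 / 4.4 ≈ 0.7727

PN ≈ 0.773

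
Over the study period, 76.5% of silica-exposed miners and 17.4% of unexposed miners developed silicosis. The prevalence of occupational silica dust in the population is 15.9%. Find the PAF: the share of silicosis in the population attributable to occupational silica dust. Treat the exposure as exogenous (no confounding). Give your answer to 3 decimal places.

PAF ≈ 0.351

p₁ = 0.765, p₀ = 0.174.
Overall risk P(Y=1) = π·p₁ + (1−π)·p₀ = 0.159×0.765 + 0.841×0.174 = 0.26797.
Under exogeneity, PAF = [P(Y=1) − p₀] / P(Y=1).
PAF = (0.26797 − 0.174) / 0.26797 ≈ 0.3507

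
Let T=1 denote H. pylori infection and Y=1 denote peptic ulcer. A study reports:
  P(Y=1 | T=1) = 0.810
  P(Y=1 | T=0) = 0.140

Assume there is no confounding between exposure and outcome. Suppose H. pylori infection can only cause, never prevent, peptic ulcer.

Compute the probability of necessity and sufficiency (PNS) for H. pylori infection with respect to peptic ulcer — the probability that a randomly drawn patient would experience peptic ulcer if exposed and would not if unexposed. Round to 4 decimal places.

PNS ≈ 0.6700

Let p₁ = 0.81, p₀ = 0.14.
Under exogeneity and monotonicity, PNS = p₁ − p₀.
PNS = 0.81 − 0.14 = 0.67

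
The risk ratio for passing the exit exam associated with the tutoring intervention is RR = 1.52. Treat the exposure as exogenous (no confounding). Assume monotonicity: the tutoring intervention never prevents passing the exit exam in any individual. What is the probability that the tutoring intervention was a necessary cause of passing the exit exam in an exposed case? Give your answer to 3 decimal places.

Under exogeneity and monotonicity, PN = (RR − 1) / RR = 1 − 1/RR.
PN = (1.52 − 1) / 1.52 = 0.52 / 1.52 ≈ 0.3421

PN ≈ 0.342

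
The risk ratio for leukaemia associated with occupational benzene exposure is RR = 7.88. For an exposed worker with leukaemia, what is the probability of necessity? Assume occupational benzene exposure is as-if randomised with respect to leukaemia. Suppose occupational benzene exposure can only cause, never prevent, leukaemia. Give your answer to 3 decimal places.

PN ≈ 0.873

Under exogeneity and monotonicity, PN = (RR − 1) / RR = 1 − 1/RR.
PN = (7.88 − 1) / 7.88 = 6.88 / 7.88 ≈ 0.8731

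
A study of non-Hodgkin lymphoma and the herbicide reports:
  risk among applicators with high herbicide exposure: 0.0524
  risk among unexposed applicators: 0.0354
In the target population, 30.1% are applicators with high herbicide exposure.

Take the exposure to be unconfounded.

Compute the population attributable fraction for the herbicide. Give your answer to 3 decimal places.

PAF ≈ 0.126

Let p₁ = 0.0524, p₀ = 0.0354.
Overall risk P(Y=1) = π·p₁ + (1−π)·p₀ = 0.301×0.0524 + 0.699×0.0354 = 0.040517.
Under exogeneity, PAF = [P(Y=1) − p₀] / P(Y=1).
PAF = (0.040517 − 0.0354) / 0.040517 ≈ 0.1263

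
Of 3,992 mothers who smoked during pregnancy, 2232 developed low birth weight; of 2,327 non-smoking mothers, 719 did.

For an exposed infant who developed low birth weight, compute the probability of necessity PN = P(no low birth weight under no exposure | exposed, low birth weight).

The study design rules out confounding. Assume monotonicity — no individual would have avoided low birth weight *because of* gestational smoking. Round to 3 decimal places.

p₁ = P(outcome | exposed) = 2232/3992 = 0.55912
p₀ = P(outcome | unexposed) = 719/2327 = 0.30898
Under exogeneity and monotonicity, PN = (p₁ − p₀) / p₁.
PN = (0.55912 − 0.30898) / 0.55912 = 0.25014 / 0.55912 ≈ 0.4474

PN ≈ 0.447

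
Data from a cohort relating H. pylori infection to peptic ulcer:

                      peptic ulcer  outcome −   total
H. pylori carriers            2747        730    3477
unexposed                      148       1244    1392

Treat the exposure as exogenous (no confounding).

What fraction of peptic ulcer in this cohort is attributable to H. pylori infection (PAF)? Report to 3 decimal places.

p₁ = P(outcome | exposed) = 2747/3477 = 0.79005
p₀ = P(outcome | unexposed) = 148/1392 = 0.10632
Exposure prevalence π = 3477/4869 = 0.71411; overall risk P(Y=1) = 0.59458.
Under exogeneity, PAF = [P(Y=1) − p₀]/P(Y=1).
PAF = (0.59458 − 0.10632) / 0.59458 ≈ 0.8212

PAF ≈ 0.821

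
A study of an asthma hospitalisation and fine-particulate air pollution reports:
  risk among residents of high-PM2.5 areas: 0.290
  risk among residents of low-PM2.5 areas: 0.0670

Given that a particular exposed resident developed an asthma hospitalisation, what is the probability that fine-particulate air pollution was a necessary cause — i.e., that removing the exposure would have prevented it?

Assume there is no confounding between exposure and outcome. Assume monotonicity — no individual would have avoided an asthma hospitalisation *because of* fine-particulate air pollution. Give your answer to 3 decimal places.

PN ≈ 0.769

Let p₁ = 0.29, p₀ = 0.067.
Under exogeneity and monotonicity, PN = (p₁ − p₀) / p₁.
PN = (0.29 − 0.067) / 0.29 = 0.223 / 0.29 ≈ 0.7690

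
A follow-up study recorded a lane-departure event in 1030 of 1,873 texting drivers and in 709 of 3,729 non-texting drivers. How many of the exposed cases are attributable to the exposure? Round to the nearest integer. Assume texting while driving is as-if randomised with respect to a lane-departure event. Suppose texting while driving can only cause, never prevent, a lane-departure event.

about 674 cases

p₁ = P(outcome | exposed) = 1030/1873 = 0.54992
p₀ = P(outcome | unexposed) = 709/3729 = 0.19013
PN = (p₁ − p₀)/p₁ = (0.54992 − 0.19013) / 0.54992 ≈ 0.65426.
Attributable cases ≈ PN × (exposed cases) = 0.65426 × 1030 ≈ 673.88.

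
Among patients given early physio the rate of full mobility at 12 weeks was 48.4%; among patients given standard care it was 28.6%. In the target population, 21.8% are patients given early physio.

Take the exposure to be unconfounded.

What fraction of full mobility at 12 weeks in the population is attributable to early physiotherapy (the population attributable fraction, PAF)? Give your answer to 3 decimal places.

PAF ≈ 0.131

p₁ = 0.484, p₀ = 0.286.
Overall risk P(Y=1) = π·p₁ + (1−π)·p₀ = 0.218×0.484 + 0.782×0.286 = 0.32916.
Under exogeneity, PAF = [P(Y=1) − p₀] / P(Y=1).
PAF = (0.32916 − 0.286) / 0.32916 ≈ 0.1311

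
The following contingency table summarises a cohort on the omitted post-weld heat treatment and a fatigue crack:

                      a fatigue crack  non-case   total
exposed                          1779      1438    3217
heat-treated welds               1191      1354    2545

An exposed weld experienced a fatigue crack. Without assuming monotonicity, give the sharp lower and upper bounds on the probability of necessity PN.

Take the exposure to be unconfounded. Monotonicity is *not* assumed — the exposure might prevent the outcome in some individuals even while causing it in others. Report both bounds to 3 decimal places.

0.154 ≤ PN ≤ 0.962

p₁ = P(outcome | exposed) = 1779/3217 = 0.553
p₀ = P(outcome | unexposed) = 1191/2545 = 0.46798
Under exogeneity alone the bounds on PN are max{0,(p₁−p₀)/p₁} ≤ PN ≤ min{1,(1−p₀)/p₁}.
  lower = (p₁ − p₀)/p₁ = 0.085023 / 0.553 ≈ 0.1537
  upper = min{1, (1 − p₀)/p₁} = 0.53202 / 0.553 ≈ 0.9621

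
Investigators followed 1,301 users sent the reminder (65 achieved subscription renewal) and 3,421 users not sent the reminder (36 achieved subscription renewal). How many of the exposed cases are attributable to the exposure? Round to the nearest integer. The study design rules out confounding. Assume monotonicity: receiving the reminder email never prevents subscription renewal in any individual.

p₁ = P(outcome | exposed) = 65/1301 = 0.049962
p₀ = P(outcome | unexposed) = 36/3421 = 0.010523
PN = (p₁ − p₀)/p₁ = (0.049962 − 0.010523) / 0.049962 ≈ 0.78937.
Attributable cases ≈ PN × (exposed cases) = 0.78937 × 65 ≈ 51.31.

about 51 cases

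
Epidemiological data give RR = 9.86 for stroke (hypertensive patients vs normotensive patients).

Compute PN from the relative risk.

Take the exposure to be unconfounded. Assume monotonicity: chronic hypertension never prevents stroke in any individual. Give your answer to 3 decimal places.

PN ≈ 0.899

Under exogeneity and monotonicity, PN = (RR − 1) / RR = 1 − 1/RR.
PN = (9.86 − 1) / 9.86 = 8.86 / 9.86 ≈ 0.8986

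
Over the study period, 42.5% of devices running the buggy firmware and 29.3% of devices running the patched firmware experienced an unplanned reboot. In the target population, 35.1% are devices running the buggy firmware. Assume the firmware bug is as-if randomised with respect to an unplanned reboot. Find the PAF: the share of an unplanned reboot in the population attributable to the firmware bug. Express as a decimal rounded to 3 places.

p₁ = 0.425, p₀ = 0.293.
Overall risk P(Y=1) = π·p₁ + (1−π)·p₀ = 0.351×0.425 + 0.649×0.293 = 0.33933.
Under exogeneity, PAF = [P(Y=1) − p₀] / P(Y=1).
PAF = (0.33933 − 0.293) / 0.33933 ≈ 0.1365

PAF ≈ 0.137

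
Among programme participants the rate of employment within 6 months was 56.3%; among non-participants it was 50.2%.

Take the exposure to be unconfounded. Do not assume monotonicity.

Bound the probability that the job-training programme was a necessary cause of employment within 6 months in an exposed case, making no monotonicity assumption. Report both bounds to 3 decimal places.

0.108 ≤ PN ≤ 0.885

p₁ = 0.563, p₀ = 0.502.
Under exogeneity alone the bounds on PN are max{0,(p₁−p₀)/p₁} ≤ PN ≤ min{1,(1−p₀)/p₁}.
  lower = (p₁ − p₀)/p₁ = 0.061 / 0.563 ≈ 0.1083
  upper = min{1, (1 − p₀)/p₁} = 0.498 / 0.563 ≈ 0.8845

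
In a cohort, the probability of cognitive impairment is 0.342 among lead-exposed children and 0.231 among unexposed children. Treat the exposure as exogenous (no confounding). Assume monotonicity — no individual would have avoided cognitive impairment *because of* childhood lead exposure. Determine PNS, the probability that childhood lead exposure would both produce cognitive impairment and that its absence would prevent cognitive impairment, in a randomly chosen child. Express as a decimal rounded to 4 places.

Let p₁ = 0.342, p₀ = 0.231.
Under exogeneity and monotonicity, PNS = p₁ − p₀.
PNS = 0.342 − 0.231 = 0.111

PNS ≈ 0.1110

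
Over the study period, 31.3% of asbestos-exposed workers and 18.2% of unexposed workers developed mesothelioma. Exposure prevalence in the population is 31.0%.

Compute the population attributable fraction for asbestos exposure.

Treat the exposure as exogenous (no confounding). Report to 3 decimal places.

PAF ≈ 0.182

p₁ = 0.313, p₀ = 0.182.
Overall risk P(Y=1) = π·p₁ + (1−π)·p₀ = 0.31×0.313 + 0.69×0.182 = 0.22261.
Under exogeneity, PAF = [P(Y=1) − p₀] / P(Y=1).
PAF = (0.22261 − 0.182) / 0.22261 ≈ 0.1824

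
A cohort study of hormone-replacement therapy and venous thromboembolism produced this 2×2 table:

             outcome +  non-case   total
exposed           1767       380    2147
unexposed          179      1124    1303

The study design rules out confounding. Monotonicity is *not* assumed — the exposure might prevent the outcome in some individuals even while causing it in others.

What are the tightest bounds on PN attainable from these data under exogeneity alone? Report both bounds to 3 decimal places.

0.833 ≤ PN ≤ 1.000

p₁ = P(outcome | exposed) = 1767/2147 = 0.82301
p₀ = P(outcome | unexposed) = 179/1303 = 0.13738
Under exogeneity alone the bounds on PN are max{0,(p₁−p₀)/p₁} ≤ PN ≤ min{1,(1−p₀)/p₁}.
  lower = (p₁ − p₀)/p₁ = 0.68563 / 0.82301 ≈ 0.8331
  upper = min{1, (1 − p₀)/p₁} = 0.86262 / 0.82301 ≈ 1.0481 → capped at 1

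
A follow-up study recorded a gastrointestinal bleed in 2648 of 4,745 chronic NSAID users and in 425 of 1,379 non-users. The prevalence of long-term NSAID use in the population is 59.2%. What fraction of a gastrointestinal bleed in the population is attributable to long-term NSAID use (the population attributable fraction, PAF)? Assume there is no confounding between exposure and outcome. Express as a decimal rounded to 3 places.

p₁ = P(outcome | exposed) = 2648/4745 = 0.55806
p₀ = P(outcome | unexposed) = 425/1379 = 0.30819
Overall risk P(Y=1) = π·p₁ + (1−π)·p₀ = 0.592×0.55806 + 0.408×0.30819 = 0.45612.
Under exogeneity, PAF = [P(Y=1) − p₀] / P(Y=1).
PAF = (0.45612 − 0.30819) / 0.45612 ≈ 0.3243

PAF ≈ 0.324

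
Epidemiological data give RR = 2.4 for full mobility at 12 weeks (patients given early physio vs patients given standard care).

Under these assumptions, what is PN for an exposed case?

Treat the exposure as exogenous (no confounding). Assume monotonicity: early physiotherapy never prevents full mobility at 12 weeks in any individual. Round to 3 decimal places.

PN ≈ 0.583

Under exogeneity and monotonicity, PN = (RR − 1) / RR = 1 − 1/RR.
PN = (2.4 − 1) / 2.4 = 1.4 / 2.4 ≈ 0.5833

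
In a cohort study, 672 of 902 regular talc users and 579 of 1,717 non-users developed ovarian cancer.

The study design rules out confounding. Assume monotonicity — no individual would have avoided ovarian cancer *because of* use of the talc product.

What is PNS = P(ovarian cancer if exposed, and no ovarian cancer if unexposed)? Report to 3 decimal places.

p₁ = P(outcome | exposed) = 672/902 = 0.74501
p₀ = P(outcome | unexposed) = 579/1717 = 0.33722
Under exogeneity and monotonicity, PNS = p₁ − p₀.
PNS = 0.74501 − 0.33722 = 0.4078

PNS ≈ 0.408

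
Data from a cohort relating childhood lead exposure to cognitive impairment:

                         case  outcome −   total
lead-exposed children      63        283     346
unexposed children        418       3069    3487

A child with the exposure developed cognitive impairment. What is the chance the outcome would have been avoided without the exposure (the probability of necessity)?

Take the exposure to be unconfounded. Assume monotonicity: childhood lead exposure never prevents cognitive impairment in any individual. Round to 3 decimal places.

PN ≈ 0.342

p₁ = P(outcome | exposed) = 63/346 = 0.18208
p₀ = P(outcome | unexposed) = 418/3487 = 0.11987
Under exogeneity and monotonicity, PN = (p₁ − p₀)/p₁.
PN = (0.18208 − 0.11987) / 0.18208 ≈ 0.3416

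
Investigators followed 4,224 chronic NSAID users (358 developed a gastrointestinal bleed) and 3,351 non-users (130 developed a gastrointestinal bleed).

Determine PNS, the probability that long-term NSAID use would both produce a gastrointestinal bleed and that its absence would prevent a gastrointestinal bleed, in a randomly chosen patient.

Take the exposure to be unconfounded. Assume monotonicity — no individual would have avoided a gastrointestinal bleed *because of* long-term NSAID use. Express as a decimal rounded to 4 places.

PNS ≈ 0.0460

p₁ = P(outcome | exposed) = 358/4224 = 0.084754
p₀ = P(outcome | unexposed) = 130/3351 = 0.038794
Under exogeneity and monotonicity, PNS = p₁ − p₀.
PNS = 0.084754 − 0.038794 = 0.045959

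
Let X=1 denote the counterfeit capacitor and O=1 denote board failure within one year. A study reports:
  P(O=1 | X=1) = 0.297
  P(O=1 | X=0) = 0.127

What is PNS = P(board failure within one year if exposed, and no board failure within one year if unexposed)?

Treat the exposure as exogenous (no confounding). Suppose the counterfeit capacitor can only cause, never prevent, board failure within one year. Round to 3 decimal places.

Let p₁ = 0.297, p₀ = 0.127.
Under exogeneity and monotonicity, PNS = p₁ − p₀.
PNS = 0.297 − 0.127 = 0.17

PNS ≈ 0.170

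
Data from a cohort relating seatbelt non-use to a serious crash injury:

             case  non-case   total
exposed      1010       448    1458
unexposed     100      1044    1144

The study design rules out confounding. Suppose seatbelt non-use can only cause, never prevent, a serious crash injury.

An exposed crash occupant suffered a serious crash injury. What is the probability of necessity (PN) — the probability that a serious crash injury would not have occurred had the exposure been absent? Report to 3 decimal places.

p₁ = P(outcome | exposed) = 1010/1458 = 0.69273
p₀ = P(outcome | unexposed) = 100/1144 = 0.087413
Under exogeneity and monotonicity, PN = (p₁ − p₀)/p₁.
PN = (0.69273 − 0.087413) / 0.69273 ≈ 0.8738

PN ≈ 0.874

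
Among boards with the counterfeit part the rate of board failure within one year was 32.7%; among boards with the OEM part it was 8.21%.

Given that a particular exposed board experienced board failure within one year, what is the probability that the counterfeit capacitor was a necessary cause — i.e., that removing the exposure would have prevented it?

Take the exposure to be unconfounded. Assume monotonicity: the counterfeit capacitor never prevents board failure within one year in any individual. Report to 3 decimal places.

p₁ = 0.327, p₀ = 0.0821.
Under exogeneity and monotonicity, PN = (p₁ − p₀) / p₁.
PN = (0.327 − 0.0821) / 0.327 = 0.2449 / 0.327 ≈ 0.7489

PN ≈ 0.749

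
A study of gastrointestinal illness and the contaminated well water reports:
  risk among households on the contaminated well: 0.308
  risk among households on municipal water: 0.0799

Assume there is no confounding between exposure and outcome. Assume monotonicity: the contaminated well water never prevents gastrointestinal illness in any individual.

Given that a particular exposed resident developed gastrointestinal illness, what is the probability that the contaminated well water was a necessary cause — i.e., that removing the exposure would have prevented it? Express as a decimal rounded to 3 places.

PN ≈ 0.741

Let p₁ = 0.308, p₀ = 0.0799.
Under exogeneity and monotonicity, PN = (p₁ − p₀) / p₁.
PN = (0.308 − 0.0799) / 0.308 = 0.2281 / 0.308 ≈ 0.7406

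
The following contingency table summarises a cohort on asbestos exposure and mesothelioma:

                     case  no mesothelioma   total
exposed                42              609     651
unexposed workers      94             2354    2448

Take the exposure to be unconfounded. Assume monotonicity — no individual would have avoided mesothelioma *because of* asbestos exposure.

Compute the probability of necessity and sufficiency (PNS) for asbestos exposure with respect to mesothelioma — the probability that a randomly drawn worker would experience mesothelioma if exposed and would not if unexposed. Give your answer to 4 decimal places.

PNS ≈ 0.0261

p₁ = P(outcome | exposed) = 42/651 = 0.064516
p₀ = P(outcome | unexposed) = 94/2448 = 0.038399
Under exogeneity and monotonicity, PNS = p₁ − p₀.
PNS = 0.064516 − 0.038399 = 0.026117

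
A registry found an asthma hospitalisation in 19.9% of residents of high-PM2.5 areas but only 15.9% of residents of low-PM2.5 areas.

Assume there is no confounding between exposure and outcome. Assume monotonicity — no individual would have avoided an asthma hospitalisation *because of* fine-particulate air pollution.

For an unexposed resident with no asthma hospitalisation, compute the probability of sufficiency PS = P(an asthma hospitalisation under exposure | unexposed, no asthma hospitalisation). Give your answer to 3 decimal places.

PS ≈ 0.048

p₁ = 0.199, p₀ = 0.159.
Under exogeneity and monotonicity, PS = (p₁ − p₀) / (1 − p₀).
PS = (0.199 − 0.159) / (1 − 0.159) = 0.04 / 0.841 ≈ 0.0476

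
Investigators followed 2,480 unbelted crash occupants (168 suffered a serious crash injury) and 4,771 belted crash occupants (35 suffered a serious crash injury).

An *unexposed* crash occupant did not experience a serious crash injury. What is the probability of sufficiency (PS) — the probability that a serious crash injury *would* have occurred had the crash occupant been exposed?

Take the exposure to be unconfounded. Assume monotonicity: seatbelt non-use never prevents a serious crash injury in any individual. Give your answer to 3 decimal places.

p₁ = P(outcome | exposed) = 168/2480 = 0.067742
p₀ = P(outcome | unexposed) = 35/4771 = 0.007336
Under exogeneity and monotonicity, PS = (p₁ − p₀) / (1 − p₀).
PS = (0.067742 − 0.007336) / (1 − 0.007336) = 0.060406 / 0.99266 ≈ 0.0609

PS ≈ 0.061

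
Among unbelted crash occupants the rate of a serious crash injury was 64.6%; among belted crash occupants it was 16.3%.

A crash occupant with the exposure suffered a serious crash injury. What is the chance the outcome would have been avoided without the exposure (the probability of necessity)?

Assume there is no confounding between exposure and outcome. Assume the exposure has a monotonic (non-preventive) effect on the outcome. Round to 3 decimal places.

p₁ = 0.646, p₀ = 0.163.
Under exogeneity and monotonicity, PN = (p₁ − p₀) / p₁.
PN = (0.646 − 0.163) / 0.646 = 0.483 / 0.646 ≈ 0.7477

PN ≈ 0.748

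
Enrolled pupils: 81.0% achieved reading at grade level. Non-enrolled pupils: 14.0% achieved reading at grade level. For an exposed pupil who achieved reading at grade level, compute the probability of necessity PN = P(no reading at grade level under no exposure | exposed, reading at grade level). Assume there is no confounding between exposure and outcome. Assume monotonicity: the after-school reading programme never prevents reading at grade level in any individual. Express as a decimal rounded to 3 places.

PN ≈ 0.827

p₁ = 0.81, p₀ = 0.14.
Under exogeneity and monotonicity, PN = (p₁ − p₀) / p₁.
PN = (0.81 − 0.14) / 0.81 = 0.67 / 0.81 ≈ 0.8272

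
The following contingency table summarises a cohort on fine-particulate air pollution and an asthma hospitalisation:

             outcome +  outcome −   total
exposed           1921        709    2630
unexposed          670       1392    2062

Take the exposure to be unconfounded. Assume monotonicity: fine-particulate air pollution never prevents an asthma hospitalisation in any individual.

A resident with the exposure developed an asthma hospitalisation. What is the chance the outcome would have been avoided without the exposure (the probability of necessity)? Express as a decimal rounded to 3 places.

p₁ = P(outcome | exposed) = 1921/2630 = 0.73042
p₀ = P(outcome | unexposed) = 670/2062 = 0.32493
Under exogeneity and monotonicity, PN = (p₁ − p₀)/p₁.
PN = (0.73042 − 0.32493) / 0.73042 ≈ 0.5551

PN ≈ 0.555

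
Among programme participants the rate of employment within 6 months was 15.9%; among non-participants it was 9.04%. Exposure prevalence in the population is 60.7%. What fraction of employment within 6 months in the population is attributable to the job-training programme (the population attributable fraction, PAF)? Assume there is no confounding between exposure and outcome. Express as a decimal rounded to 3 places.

p₁ = 0.159, p₀ = 0.0904.
Overall risk P(Y=1) = π·p₁ + (1−π)·p₀ = 0.607×0.159 + 0.393×0.0904 = 0.13204.
Under exogeneity, PAF = [P(Y=1) − p₀] / P(Y=1).
PAF = (0.13204 − 0.0904) / 0.13204 ≈ 0.3154

PAF ≈ 0.315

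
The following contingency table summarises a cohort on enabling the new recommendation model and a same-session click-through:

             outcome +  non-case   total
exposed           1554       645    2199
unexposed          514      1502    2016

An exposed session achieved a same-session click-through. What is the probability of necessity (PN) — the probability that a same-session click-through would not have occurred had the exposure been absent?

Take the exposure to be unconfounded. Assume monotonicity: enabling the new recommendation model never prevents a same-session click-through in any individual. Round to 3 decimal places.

p₁ = P(outcome | exposed) = 1554/2199 = 0.70668
p₀ = P(outcome | unexposed) = 514/2016 = 0.25496
Under exogeneity and monotonicity, PN = (p₁ − p₀) / p₁.
PN = (0.70668 − 0.25496) / 0.70668 = 0.45172 / 0.70668 ≈ 0.6392

PN ≈ 0.639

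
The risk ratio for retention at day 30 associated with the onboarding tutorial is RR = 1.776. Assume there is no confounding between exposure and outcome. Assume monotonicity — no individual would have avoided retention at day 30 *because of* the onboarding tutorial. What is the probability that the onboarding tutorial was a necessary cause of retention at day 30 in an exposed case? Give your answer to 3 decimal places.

PN ≈ 0.437

Under exogeneity and monotonicity, PN = (RR − 1) / RR = 1 − 1/RR.
PN = (1.776 − 1) / 1.776 = 0.776 / 1.776 ≈ 0.4369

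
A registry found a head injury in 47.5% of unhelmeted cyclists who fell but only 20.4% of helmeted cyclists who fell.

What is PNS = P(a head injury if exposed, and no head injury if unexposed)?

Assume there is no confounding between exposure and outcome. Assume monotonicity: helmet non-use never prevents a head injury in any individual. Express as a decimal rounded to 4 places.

p₁ = 0.475, p₀ = 0.204.
Under exogeneity and monotonicity, PNS = p₁ − p₀.
PNS = 0.475 − 0.204 = 0.271

PNS ≈ 0.2710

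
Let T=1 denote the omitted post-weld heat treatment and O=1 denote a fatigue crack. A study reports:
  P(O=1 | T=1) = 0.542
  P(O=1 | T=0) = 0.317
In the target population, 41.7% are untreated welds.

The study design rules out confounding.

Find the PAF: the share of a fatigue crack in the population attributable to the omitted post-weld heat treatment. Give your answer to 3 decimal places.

PAF ≈ 0.228

Let p₁ = 0.542, p₀ = 0.317.
Overall risk P(Y=1) = π·p₁ + (1−π)·p₀ = 0.417×0.542 + 0.583×0.317 = 0.41083.
Under exogeneity, PAF = [P(Y=1) − p₀] / P(Y=1).
PAF = (0.41083 − 0.317) / 0.41083 ≈ 0.2284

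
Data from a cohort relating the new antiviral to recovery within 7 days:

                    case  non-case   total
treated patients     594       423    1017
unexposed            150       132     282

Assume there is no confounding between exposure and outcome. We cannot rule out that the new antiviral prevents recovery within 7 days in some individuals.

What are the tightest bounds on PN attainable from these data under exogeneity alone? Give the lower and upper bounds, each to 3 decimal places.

p₁ = P(outcome | exposed) = 594/1017 = 0.58407
p₀ = P(outcome | unexposed) = 150/282 = 0.53191
Under exogeneity alone the bounds on PN are max{0,(p₁−p₀)/p₁} ≤ PN ≤ min{1,(1−p₀)/p₁}.
  lower = (p₁ − p₀)/p₁ = 0.052156 / 0.58407 ≈ 0.0893
  upper = min{1, (1 − p₀)/p₁} = 0.46809 / 0.58407 ≈ 0.8014

0.089 ≤ PN ≤ 0.801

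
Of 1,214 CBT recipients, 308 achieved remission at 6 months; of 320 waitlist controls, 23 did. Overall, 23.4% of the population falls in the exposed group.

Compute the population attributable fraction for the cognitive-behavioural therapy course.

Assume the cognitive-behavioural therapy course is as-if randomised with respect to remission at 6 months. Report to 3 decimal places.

PAF ≈ 0.372

p₁ = P(outcome | exposed) = 308/1214 = 0.25371
p₀ = P(outcome | unexposed) = 23/320 = 0.071875
Overall risk P(Y=1) = π·p₁ + (1−π)·p₀ = 0.234×0.25371 + 0.766×0.071875 = 0.11442.
Under exogeneity, PAF = [P(Y=1) − p₀] / P(Y=1).
PAF = (0.11442 − 0.071875) / 0.11442 ≈ 0.3719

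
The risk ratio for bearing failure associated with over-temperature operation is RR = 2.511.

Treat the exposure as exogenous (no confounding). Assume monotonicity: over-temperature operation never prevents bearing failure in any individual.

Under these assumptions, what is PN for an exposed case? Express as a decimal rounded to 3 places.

Under exogeneity and monotonicity, PN = (RR − 1) / RR = 1 − 1/RR.
PN = (2.511 − 1) / 2.511 = 1.511 / 2.511 ≈ 0.6018

PN ≈ 0.602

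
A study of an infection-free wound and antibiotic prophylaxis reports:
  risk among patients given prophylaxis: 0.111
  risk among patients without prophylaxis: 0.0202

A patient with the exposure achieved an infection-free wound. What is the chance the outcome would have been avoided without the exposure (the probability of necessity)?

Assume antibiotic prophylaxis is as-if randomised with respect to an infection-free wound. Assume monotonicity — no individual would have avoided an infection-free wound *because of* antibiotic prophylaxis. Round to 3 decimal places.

PN ≈ 0.818

Let p₁ = 0.111, p₀ = 0.0202.
Under exogeneity and monotonicity, PN = (p₁ − p₀) / p₁.
PN = (0.111 − 0.0202) / 0.111 = 0.0908 / 0.111 ≈ 0.8180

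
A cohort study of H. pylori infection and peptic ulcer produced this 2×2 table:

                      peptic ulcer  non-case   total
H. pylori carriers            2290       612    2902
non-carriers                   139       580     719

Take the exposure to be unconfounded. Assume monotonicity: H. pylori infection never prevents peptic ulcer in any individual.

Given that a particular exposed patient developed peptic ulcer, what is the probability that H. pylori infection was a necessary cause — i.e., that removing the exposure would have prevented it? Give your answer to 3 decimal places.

p₁ = P(outcome | exposed) = 2290/2902 = 0.78911
p₀ = P(outcome | unexposed) = 139/719 = 0.19332
Under exogeneity and monotonicity, PN = (p₁ − p₀) / p₁.
PN = (0.78911 − 0.19332) / 0.78911 = 0.59579 / 0.78911 ≈ 0.7550

PN ≈ 0.755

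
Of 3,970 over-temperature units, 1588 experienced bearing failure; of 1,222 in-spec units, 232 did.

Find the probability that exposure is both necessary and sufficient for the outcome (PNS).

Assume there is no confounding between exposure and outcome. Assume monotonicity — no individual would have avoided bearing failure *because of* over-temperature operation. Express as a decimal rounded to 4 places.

p₁ = P(outcome | exposed) = 1588/3970 = 0.4
p₀ = P(outcome | unexposed) = 232/1222 = 0.18985
Under exogeneity and monotonicity, PNS = p₁ − p₀.
PNS = 0.4 − 0.18985 = 0.21015

PNS ≈ 0.2101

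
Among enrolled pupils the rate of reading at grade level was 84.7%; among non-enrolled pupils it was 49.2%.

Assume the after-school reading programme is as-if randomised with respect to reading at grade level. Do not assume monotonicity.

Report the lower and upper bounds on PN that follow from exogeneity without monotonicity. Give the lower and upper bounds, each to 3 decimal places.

p₁ = 0.847, p₀ = 0.492.
Under exogeneity alone the bounds on PN are max{0,(p₁−p₀)/p₁} ≤ PN ≤ min{1,(1−p₀)/p₁}.
  lower = (p₁ − p₀)/p₁ = 0.355 / 0.847 ≈ 0.4191
  upper = min{1, (1 − p₀)/p₁} = 0.508 / 0.847 ≈ 0.5998

0.419 ≤ PN ≤ 0.600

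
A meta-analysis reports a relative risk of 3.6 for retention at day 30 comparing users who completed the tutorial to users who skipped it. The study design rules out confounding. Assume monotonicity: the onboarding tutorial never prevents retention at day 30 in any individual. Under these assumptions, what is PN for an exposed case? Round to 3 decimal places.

PN ≈ 0.722

Under exogeneity and monotonicity, PN = (RR − 1) / RR = 1 − 1/RR.
PN = (3.6 − 1) / 3.6 = 2.6 / 3.6 ≈ 0.7222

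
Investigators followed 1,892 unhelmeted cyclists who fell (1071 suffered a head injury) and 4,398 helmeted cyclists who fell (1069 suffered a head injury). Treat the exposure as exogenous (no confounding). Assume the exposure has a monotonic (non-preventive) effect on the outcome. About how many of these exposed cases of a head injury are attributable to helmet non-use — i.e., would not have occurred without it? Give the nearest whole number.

about 611 cases

p₁ = P(outcome | exposed) = 1071/1892 = 0.56607
p₀ = P(outcome | unexposed) = 1069/4398 = 0.24307
PN = (p₁ − p₀)/p₁ = (0.56607 − 0.24307) / 0.56607 ≈ 0.57061.
Attributable cases ≈ PN × (exposed cases) = 0.57061 × 1071 ≈ 611.12.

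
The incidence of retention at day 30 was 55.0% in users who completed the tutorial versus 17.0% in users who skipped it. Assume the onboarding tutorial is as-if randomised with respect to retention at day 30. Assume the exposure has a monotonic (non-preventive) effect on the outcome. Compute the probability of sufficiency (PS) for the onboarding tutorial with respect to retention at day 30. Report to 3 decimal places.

p₁ = 0.55, p₀ = 0.17.
Under exogeneity and monotonicity, PS = (p₁ − p₀) / (1 − p₀).
PS = (0.55 − 0.17) / (1 − 0.17) = 0.38 / 0.83 ≈ 0.4578

PS ≈ 0.458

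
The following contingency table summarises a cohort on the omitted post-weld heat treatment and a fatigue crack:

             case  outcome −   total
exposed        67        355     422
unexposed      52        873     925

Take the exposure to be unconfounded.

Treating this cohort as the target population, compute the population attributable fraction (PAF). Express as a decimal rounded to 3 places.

PAF ≈ 0.364

p₁ = P(outcome | exposed) = 67/422 = 0.15877
p₀ = P(outcome | unexposed) = 52/925 = 0.056216
Exposure prevalence π = 422/1347 = 0.31329; overall risk P(Y=1) = 0.088344.
Under exogeneity, PAF = [P(Y=1) − p₀]/P(Y=1).
PAF = (0.088344 − 0.056216) / 0.088344 ≈ 0.3637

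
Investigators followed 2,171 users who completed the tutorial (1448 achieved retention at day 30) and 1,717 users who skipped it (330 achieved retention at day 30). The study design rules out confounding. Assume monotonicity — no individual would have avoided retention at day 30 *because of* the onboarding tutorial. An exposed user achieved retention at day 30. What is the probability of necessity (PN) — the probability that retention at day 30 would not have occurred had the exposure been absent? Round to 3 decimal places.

p₁ = P(outcome | exposed) = 1448/2171 = 0.66697
p₀ = P(outcome | unexposed) = 330/1717 = 0.1922
Under exogeneity and monotonicity, PN = (p₁ − p₀) / p₁.
PN = (0.66697 − 0.1922) / 0.66697 = 0.47478 / 0.66697 ≈ 0.7118

PN ≈ 0.712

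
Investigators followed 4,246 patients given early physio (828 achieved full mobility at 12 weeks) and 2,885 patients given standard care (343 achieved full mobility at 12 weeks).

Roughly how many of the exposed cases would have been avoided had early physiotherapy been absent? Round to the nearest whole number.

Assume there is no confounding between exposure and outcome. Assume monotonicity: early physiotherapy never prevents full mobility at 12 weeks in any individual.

about 323 cases

p₁ = P(outcome | exposed) = 828/4246 = 0.19501
p₀ = P(outcome | unexposed) = 343/2885 = 0.11889
PN = (p₁ − p₀)/p₁ = (0.19501 − 0.11889) / 0.19501 ≈ 0.39033.
Attributable cases ≈ PN × (exposed cases) = 0.39033 × 828 ≈ 323.19.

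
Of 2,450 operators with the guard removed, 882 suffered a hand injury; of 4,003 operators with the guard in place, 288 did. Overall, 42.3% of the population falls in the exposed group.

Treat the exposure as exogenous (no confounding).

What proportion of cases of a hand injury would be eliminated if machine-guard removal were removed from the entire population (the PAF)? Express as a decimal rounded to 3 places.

p₁ = P(outcome | exposed) = 882/2450 = 0.36
p₀ = P(outcome | unexposed) = 288/4003 = 0.071946
Overall risk P(Y=1) = π·p₁ + (1−π)·p₀ = 0.423×0.36 + 0.577×0.071946 = 0.19379.
Under exogeneity, PAF = [P(Y=1) − p₀] / P(Y=1).
PAF = (0.19379 − 0.071946) / 0.19379 ≈ 0.6287

PAF ≈ 0.629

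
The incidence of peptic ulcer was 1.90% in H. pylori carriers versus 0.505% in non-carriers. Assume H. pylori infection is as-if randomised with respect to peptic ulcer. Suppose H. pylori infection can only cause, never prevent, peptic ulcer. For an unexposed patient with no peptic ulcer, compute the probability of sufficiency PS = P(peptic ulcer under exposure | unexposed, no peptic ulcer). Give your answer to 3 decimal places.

PS ≈ 0.014

p₁ = 0.019, p₀ = 0.00505.
Under exogeneity and monotonicity, PS = (p₁ − p₀) / (1 − p₀).
PS = (0.019 − 0.00505) / (1 − 0.00505) = 0.01395 / 0.99495 ≈ 0.0140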